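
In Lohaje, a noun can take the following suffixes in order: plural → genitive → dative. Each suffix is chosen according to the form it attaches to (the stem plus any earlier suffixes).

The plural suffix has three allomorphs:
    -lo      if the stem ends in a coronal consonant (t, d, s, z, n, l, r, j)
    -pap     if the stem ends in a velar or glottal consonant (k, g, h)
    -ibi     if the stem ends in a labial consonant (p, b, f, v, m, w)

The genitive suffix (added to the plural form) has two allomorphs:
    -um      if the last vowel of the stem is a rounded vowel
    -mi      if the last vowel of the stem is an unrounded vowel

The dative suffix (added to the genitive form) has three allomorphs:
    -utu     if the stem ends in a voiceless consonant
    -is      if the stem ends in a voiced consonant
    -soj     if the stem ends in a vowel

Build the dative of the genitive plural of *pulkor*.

*pulkor* — final consonant /r/ (coronal) → -lo → *pulkorlo*.
Since the last vowel of the plural form *pulkorlo* is /o/ (a rounded vowel), it takes -um, giving *pulkorloum*.
The genitive form *pulkorloum* — final sound /m/ (a voiced consonant) → -is → *pulkorloumis*.

pulkorloumis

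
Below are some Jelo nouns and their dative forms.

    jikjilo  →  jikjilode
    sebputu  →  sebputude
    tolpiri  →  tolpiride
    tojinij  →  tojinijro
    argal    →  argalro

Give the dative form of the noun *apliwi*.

apliwide

The suffix is conditioned by the final sound: -ro when the stem ends in a consonant (*tojinij*, *argal*); -de when the stem ends in a vowel (*jikjilo*, *sebputu*, *tolpiri*).
*apliwi* — final sound /i/ (a vowel) → -de → *apliwide*.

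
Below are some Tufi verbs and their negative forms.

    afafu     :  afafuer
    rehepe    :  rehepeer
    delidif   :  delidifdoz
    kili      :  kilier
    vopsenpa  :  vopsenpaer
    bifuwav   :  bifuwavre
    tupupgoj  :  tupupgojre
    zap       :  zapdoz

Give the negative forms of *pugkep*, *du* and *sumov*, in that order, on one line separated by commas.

pugkepdoz, duer, sumovre

The suffix is conditioned by the final sound: -doz when the stem ends in a voiceless consonant (*delidif*, *zap*); -re when the stem ends in a voiced consonant (*bifuwav*, *tupupgoj*); -er when the stem ends in a vowel (*afafu*, *rehepe*, *kili*, *vopsenpa*).
*pugkep*: final sound = /p/, a voiceless consonant → -doz → *pugkepdoz*.
The final sound of *du* is /u/, which is a vowel, so the suffix is -er, giving *duer*.
*sumov* — final sound /v/ (a voiced consonant) → -re → *sumovre*.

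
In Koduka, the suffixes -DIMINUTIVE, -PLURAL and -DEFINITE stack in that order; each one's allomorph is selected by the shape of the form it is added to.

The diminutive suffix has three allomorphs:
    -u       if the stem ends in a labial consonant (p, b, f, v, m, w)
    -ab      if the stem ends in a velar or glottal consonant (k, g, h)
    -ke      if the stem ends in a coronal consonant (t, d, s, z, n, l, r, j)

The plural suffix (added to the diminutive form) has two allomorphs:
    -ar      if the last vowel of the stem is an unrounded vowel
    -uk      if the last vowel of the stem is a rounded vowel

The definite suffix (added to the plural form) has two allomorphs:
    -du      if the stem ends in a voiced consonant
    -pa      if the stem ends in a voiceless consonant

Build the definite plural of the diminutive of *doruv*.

doruvuukpa

*doruv*: final consonant = /v/, labial → -u → *doruvu*.
The last vowel of the diminutive form *doruvu* is /u/, which is a rounded vowel, so the plural suffix is -uk, giving *doruvuuk*.
The plural form *doruvuuk*: final consonant = /k/, voiceless → -pa → *doruvuukpa*.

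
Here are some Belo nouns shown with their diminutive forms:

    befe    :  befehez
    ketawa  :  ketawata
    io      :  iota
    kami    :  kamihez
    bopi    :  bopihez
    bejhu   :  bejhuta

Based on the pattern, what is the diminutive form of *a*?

ata

The suffix is conditioned by the last vowel: -hez when the last vowel of the stem is a front vowel (*befe*, *kami*, *bopi*); -ta when the last vowel of the stem is a back vowel (*ketawa*, *io*, *bejhu*).
*a* — last vowel /a/ (a back vowel) → -ta → *ata*.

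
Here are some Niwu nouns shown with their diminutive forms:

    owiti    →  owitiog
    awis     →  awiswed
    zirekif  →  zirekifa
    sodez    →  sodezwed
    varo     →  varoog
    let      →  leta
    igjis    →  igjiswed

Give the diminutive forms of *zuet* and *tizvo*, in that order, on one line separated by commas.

zueta, tizvoog

The suffix is conditioned by the final sound: -wed when the stem ends in a sibilant (*awis*, *sodez*, *igjis*); -a when the stem ends in a non-sibilant consonant (*zirekif*, *let*); -og when the stem ends in a vowel (*owiti*, *varo*).
The final sound of *zuet* is /t/, which is a non-sibilant consonant, so the suffix is -a, giving *zueta*.
*tizvo*: final sound = /o/, a vowel → -og → *tizvoog*.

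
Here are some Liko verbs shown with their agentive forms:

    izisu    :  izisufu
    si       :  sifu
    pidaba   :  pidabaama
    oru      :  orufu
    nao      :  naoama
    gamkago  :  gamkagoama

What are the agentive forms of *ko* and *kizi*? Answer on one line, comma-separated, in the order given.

koama, kizifu

The suffix is conditioned by the last vowel: -fu when the last vowel of the stem is a high vowel (*izisu*, *si*, *oru*); -ama when the last vowel of the stem is a non-high vowel (*pidaba*, *nao*, *gamkago*).
*ko*: last vowel = /o/, a non-high vowel → -ama → *koama*.
The last vowel of *kizi* is /i/, which is a high vowel, so the suffix is -fu, giving *kizifu*.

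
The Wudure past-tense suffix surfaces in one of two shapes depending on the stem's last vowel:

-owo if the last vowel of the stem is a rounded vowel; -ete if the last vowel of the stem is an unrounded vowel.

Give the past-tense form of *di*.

diete

*di* — last vowel /i/ (an unrounded vowel) → -ete → *diete*.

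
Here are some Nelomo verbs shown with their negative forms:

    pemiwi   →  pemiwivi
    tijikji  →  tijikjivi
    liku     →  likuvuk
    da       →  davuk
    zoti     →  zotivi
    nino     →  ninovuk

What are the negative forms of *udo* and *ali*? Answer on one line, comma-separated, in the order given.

udovuk, alivi

Looking at the last vowel of each stem: -vi when the last vowel of the stem is a front vowel (*pemiwi*, *tijikji*, *zoti*); -vuk when the last vowel of the stem is a back vowel (*liku*, *da*, *nino*).
The last vowel of *udo* is /o/, which is a back vowel, so the suffix is -vuk, giving *udovuk*.
The last vowel of *ali* is /i/, which is a front vowel, so the suffix is -vi, giving *alivi*.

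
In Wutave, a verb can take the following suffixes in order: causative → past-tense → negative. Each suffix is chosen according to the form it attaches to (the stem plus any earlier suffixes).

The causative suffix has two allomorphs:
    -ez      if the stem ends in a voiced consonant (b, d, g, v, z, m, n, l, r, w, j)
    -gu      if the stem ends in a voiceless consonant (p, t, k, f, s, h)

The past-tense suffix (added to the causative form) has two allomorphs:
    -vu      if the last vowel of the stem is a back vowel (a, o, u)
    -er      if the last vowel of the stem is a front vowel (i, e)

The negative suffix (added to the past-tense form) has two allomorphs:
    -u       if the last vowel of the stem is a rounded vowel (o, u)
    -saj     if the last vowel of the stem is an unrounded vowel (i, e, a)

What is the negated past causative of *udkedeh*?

*udkedeh*: final consonant = /h/, voiceless → -gu → *udkedehgu*.
The causative form *udkedehgu* — last vowel /u/ (a back vowel) → -vu → *udkedehguvu*.
The past-tense form *udkedehguvu* — last vowel /u/ (a rounded vowel) → -u → *udkedehguvuu*.

udkedehguvuu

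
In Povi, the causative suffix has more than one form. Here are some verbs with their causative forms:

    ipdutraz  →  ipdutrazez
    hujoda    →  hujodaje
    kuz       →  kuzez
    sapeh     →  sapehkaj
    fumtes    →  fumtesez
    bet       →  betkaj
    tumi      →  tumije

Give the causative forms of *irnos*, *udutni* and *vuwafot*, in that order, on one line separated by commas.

The suffix is conditioned by the final sound: -ez when the stem ends in a sibilant (*ipdutraz*, *kuz*, *fumtes*); -kaj when the stem ends in a non-sibilant consonant (*sapeh*, *bet*); -je when the stem ends in a vowel (*hujoda*, *tumi*).
The final sound of *irnos* is /s/, which is a sibilant, so the suffix is -ez, giving *irnosez*.
*udutni* — final sound /i/ (a vowel) → -je → *udutnije*.
*vuwafot* — final sound /t/ (a non-sibilant consonant) → -kaj → *vuwafotkaj*.

irnosez, udutnije, vuwafotkaj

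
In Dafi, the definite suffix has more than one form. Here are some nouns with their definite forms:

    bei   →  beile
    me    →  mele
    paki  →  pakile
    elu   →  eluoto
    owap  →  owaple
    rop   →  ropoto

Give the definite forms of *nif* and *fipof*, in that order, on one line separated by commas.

nifle, fipofoto

Looking at the last vowel of each stem: -oto when the last vowel of the stem is a rounded vowel (*elu*, *rop*); -le when the last vowel of the stem is an unrounded vowel (*bei*, *me*, *paki*, *owap*).
Since the last vowel of *nif* is /i/ (an unrounded vowel), it takes -le, giving *nifle*.
*fipof* — last vowel /o/ (a rounded vowel) → -oto → *fipofoto*.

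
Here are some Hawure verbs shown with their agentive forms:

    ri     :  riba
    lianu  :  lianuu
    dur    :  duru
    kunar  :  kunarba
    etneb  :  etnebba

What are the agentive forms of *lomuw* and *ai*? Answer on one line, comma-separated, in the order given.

The pattern is rounding harmony: -u when the last vowel of the stem is a rounded vowel (*lianu*, *dur*); -ba when the last vowel of the stem is an unrounded vowel (*ri*, *kunar*, *etneb*).
*lomuw* — last vowel /u/ (a rounded vowel) → -u → *lomuwu*.
Since the last vowel of *ai* is /i/ (an unrounded vowel), it takes -ba, giving *aiba*.

lomuwu, aiba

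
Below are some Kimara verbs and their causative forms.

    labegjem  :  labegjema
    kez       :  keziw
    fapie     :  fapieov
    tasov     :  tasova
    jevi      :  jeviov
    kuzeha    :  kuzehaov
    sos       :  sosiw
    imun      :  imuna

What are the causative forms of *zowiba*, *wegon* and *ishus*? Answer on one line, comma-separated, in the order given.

The suffix is conditioned by the final sound: -iw when the stem ends in a sibilant (*kez*, *sos*); -a when the stem ends in a non-sibilant consonant (*labegjem*, *tasov*, *imun*); -ov when the stem ends in a vowel (*fapie*, *jevi*, *kuzeha*).
The final sound of *zowiba* is /a/, which is a vowel, so the suffix is -ov, giving *zowibaov*.
*wegon* — final sound /n/ (a non-sibilant consonant) → -a → *wegona*.
*ishus* — final sound /s/ (a sibilant) → -iw → *ishusiw*.

zowibaov, wegona, ishusiw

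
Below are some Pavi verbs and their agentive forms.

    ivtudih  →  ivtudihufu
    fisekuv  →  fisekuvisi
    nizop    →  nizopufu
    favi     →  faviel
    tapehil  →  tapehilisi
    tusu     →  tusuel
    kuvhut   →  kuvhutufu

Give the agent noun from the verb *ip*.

The pattern is voicing of the final sound: -ufu when the stem ends in a voiceless consonant (*ivtudih*, *nizop*, *kuvhut*); -isi when the stem ends in a voiced consonant (*fisekuv*, *tapehil*); -el when the stem ends in a vowel (*favi*, *tusu*).
*ip* — final sound /p/ (a voiceless consonant) → -ufu → *ipufu*.

ipufu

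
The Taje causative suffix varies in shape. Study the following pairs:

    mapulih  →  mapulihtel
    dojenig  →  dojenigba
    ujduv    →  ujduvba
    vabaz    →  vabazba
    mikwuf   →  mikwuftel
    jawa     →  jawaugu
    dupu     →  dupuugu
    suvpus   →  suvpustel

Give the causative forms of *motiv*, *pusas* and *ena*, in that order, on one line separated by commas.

The suffix is conditioned by the final sound: -tel when the stem ends in a voiceless consonant (*mapulih*, *mikwuf*, *suvpus*); -ba when the stem ends in a voiced consonant (*dojenig*, *ujduv*, *vabaz*); -ugu when the stem ends in a vowel (*jawa*, *dupu*).
*motiv* — final sound /v/ (a voiced consonant) → -ba → *motivba*.
*pusas* — final sound /s/ (a voiceless consonant) → -tel → *pusastel*.
*ena* — final sound /a/ (a vowel) → -ugu → *enaugu*.

motivba, pusastel, enaugu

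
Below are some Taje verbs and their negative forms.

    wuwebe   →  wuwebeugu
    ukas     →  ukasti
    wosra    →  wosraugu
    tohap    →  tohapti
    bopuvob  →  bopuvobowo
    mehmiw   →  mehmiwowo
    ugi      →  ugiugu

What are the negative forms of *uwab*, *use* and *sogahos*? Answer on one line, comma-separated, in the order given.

The pattern is voicing of the final sound: -ti when the stem ends in a voiceless consonant (*ukas*, *tohap*); -owo when the stem ends in a voiced consonant (*bopuvob*, *mehmiw*); -ugu when the stem ends in a vowel (*wuwebe*, *wosra*, *ugi*).
*uwab*: final sound = /b/, a voiced consonant → -owo → *uwabowo*.
The final sound of *use* is /e/, which is a vowel, so the suffix is -ugu, giving *useugu*.
The final sound of *sogahos* is /s/, which is a voiceless consonant, so the suffix is -ti, giving *sogahosti*.

uwabowo, useugu, sogahosti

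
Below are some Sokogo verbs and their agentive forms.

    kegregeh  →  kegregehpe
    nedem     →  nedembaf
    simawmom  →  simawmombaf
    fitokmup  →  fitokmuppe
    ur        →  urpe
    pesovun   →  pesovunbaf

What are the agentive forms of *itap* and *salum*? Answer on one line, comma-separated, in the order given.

The alternation tracks the final consonant of the stem — -baf when the stem ends in a nasal (*nedem*, *simawmom*, *pesovun*); -pe when the stem ends in a non-nasal consonant (*kegregeh*, *fitokmup*, *ur*).
*itap* — final consonant /p/ (non-nasal) → -pe → *itappe*.
The final consonant of *salum* is /m/, which is a nasal, so the suffix is -baf, giving *salumbaf*.

itappe, salumbaf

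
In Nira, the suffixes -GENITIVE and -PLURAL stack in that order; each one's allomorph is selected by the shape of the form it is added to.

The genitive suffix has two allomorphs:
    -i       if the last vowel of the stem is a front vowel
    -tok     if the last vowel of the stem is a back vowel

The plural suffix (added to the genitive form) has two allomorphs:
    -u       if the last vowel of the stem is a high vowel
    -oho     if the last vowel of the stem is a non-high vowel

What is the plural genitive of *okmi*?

okmiiu

*okmi* — last vowel /i/ (a front vowel) → -i → *okmii*.
Since the last vowel of the genitive form *okmii* is /i/ (a high vowel), it takes -u, giving *okmiiu*.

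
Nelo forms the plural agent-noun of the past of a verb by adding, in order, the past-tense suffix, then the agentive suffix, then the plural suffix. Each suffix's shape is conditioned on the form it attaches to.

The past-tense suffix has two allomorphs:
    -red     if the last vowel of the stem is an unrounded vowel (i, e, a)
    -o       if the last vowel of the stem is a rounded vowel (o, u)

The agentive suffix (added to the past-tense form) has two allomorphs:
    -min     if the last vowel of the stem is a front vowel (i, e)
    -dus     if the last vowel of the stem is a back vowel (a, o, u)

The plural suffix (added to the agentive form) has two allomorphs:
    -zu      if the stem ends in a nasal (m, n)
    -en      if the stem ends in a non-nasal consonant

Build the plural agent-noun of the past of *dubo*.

duboodusen

The last vowel of *dubo* is /o/, which is a rounded vowel, so the past-tense suffix is -o, giving *duboo*.
The last vowel of the past-tense form *duboo* is /o/, which is a back vowel, so the agentive suffix is -dus, giving *duboodus*.
The agentive form *duboodus*: final consonant = /s/, non-nasal → -en → *duboodusen*.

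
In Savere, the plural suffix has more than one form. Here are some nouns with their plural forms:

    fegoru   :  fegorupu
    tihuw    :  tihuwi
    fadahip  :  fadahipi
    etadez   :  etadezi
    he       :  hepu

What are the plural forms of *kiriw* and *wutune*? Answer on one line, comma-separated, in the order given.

kiriwi, wutunepu

The suffix is conditioned by the final sound: -i when the stem ends in a consonant (*tihuw*, *fadahip*, *etadez*); -pu when the stem ends in a vowel (*fegoru*, *he*).
Since the final sound of *kiriw* is /w/ (a consonant), it takes -i, giving *kiriwi*.
*wutune* — final sound /e/ (a vowel) → -pu → *wutunepu*.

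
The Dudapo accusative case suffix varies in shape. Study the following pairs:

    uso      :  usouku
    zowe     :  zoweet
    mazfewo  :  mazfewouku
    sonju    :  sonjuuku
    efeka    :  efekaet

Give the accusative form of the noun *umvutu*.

umvutuuku

Looking at the last vowel of each stem: -uku when the last vowel of the stem is a rounded vowel (*uso*, *mazfewo*, *sonju*); -et when the last vowel of the stem is an unrounded vowel (*zowe*, *efeka*).
*umvutu*: last vowel = /u/, a rounded vowel → -uku → *umvutuuku*.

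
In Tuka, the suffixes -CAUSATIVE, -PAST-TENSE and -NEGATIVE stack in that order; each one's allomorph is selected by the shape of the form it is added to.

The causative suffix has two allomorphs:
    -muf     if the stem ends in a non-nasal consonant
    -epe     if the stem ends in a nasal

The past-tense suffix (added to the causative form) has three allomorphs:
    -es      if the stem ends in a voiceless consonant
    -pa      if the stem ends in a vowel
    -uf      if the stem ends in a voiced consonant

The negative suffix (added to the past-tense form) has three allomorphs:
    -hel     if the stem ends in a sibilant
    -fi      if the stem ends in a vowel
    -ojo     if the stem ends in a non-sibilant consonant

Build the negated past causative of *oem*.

oemepepafi

Since the final consonant of *oem* is /m/ (a nasal), it takes -epe, giving *oemepe*.
The causative form *oemepe* — final sound /e/ (a vowel) → -pa → *oemepepa*.
The past-tense form *oemepepa*: final sound = /a/, a vowel → -fi → *oemepepafi*.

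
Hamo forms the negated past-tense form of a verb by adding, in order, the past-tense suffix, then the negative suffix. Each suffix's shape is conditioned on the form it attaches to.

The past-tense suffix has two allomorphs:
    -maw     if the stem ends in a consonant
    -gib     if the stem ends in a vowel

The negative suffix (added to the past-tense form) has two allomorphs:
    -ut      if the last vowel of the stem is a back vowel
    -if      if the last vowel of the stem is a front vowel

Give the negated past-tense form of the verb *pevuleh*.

pevulehmawut

*pevuleh*: final sound = /h/, a consonant → -maw → *pevulehmaw*.
The past-tense form *pevulehmaw*: last vowel = /a/, a back vowel → -ut → *pevulehmawut*.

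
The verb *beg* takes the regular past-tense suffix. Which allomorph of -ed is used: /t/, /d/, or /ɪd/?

The stem *beg* ends in a voiced sound other than /d/.
The -ed suffix is realized as /ɪd/ after /t, d/; as /t/ after other voiceless consonants; and as /d/ after other voiced sounds.
So -ed on *beg* is pronounced /d/.

/d/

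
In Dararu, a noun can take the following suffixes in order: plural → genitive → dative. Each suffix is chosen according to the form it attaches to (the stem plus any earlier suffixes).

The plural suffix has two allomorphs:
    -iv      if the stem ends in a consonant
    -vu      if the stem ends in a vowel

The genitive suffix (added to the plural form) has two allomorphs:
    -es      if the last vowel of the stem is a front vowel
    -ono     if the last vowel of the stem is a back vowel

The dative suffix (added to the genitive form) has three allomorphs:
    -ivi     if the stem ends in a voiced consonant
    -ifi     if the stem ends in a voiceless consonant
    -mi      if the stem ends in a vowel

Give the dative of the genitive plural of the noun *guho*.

The final sound of *guho* is /o/, which is a vowel, so the plural suffix is -vu, giving *guhovu*.
The last vowel of the plural form *guhovu* is /u/, which is a back vowel, so the genitive suffix is -ono, giving *guhovuono*.
The final sound of the genitive form *guhovuono* is /o/, which is a vowel, so the dative suffix is -mi, giving *guhovuonomi*.

guhovuonomi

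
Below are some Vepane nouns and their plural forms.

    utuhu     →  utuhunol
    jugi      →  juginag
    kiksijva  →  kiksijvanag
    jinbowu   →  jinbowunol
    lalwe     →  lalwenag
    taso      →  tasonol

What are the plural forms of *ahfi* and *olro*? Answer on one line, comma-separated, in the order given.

The pattern is rounding harmony: -nol when the last vowel of the stem is a rounded vowel (*utuhu*, *jinbowu*, *taso*); -nag when the last vowel of the stem is an unrounded vowel (*jugi*, *kiksijva*, *lalwe*).
*ahfi* — last vowel /i/ (an unrounded vowel) → -nag → *ahfinag*.
The last vowel of *olro* is /o/, which is a rounded vowel, so the suffix is -nol, giving *olronol*.

ahfinag, olronol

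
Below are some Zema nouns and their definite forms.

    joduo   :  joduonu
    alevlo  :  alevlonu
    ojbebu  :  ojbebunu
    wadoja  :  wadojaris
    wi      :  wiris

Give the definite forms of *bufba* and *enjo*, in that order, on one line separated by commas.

bufbaris, enjonu

The alternation tracks the last vowel of the stem — -nu when the last vowel of the stem is a rounded vowel (*joduo*, *alevlo*, *ojbebu*); -ris when the last vowel of the stem is an unrounded vowel (*wadoja*, *wi*).
Since the last vowel of *bufba* is /a/ (an unrounded vowel), it takes -ris, giving *bufbaris*.
The last vowel of *enjo* is /o/, which is a rounded vowel, so the suffix is -nu, giving *enjonu*.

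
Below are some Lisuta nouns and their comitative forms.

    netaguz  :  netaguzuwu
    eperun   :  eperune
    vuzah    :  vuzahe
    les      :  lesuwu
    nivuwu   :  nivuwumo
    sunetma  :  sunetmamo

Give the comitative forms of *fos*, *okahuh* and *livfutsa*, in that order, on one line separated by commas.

fosuwu, okahuhe, livfutsamo

The pattern is sibilance of the final sound: -uwu when the stem ends in a sibilant (*netaguz*, *les*); -e when the stem ends in a non-sibilant consonant (*eperun*, *vuzah*); -mo when the stem ends in a vowel (*nivuwu*, *sunetma*).
*fos* — final sound /s/ (a sibilant) → -uwu → *fosuwu*.
Since the final sound of *okahuh* is /h/ (a non-sibilant consonant), it takes -e, giving *okahuhe*.
*livfutsa*: final sound = /a/, a vowel → -mo → *livfutsamo*.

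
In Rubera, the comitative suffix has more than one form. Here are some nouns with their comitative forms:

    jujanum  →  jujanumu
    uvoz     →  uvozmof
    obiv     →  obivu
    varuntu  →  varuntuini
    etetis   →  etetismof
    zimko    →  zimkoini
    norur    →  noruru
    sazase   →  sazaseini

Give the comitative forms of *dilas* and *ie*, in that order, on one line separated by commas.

The suffix is conditioned by the final sound: -mof when the stem ends in a sibilant (*uvoz*, *etetis*); -u when the stem ends in a non-sibilant consonant (*jujanum*, *obiv*, *norur*); -ini when the stem ends in a vowel (*varuntu*, *zimko*, *sazase*).
*dilas*: final sound = /s/, a sibilant → -mof → *dilasmof*.
*ie* — final sound /e/ (a vowel) → -ini → *ieini*.

dilasmof, ieini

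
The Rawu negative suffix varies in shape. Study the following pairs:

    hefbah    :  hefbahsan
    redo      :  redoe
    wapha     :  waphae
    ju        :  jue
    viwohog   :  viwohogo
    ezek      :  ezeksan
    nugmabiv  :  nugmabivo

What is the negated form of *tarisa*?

The suffix is conditioned by the final sound: -san when the stem ends in a voiceless consonant (*hefbah*, *ezek*); -o when the stem ends in a voiced consonant (*viwohog*, *nugmabiv*); -e when the stem ends in a vowel (*redo*, *wapha*, *ju*).
*tarisa* — final sound /a/ (a vowel) → -e → *tarisae*.

tarisae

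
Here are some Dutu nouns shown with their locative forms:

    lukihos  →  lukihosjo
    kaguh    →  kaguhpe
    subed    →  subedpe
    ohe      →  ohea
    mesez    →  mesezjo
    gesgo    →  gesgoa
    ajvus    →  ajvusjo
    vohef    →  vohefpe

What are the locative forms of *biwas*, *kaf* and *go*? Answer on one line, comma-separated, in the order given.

biwasjo, kafpe, goa

The suffix is conditioned by the final sound: -jo when the stem ends in a sibilant (*lukihos*, *mesez*, *ajvus*); -pe when the stem ends in a non-sibilant consonant (*kaguh*, *subed*, *vohef*); -a when the stem ends in a vowel (*ohe*, *gesgo*).
The final sound of *biwas* is /s/, which is a sibilant, so the suffix is -jo, giving *biwasjo*.
*kaf*: final sound = /f/, a non-sibilant consonant → -pe → *kafpe*.
*go* — final sound /o/ (a vowel) → -a → *goa*.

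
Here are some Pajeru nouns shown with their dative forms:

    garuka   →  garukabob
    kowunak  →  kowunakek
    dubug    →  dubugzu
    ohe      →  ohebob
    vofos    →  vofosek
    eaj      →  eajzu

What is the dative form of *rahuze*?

The suffix is conditioned by the final sound: -ek when the stem ends in a voiceless consonant (*kowunak*, *vofos*); -zu when the stem ends in a voiced consonant (*dubug*, *eaj*); -bob when the stem ends in a vowel (*garuka*, *ohe*).
Since the final sound of *rahuze* is /e/ (a vowel), it takes -bob, giving *rahuzebob*.

rahuzebob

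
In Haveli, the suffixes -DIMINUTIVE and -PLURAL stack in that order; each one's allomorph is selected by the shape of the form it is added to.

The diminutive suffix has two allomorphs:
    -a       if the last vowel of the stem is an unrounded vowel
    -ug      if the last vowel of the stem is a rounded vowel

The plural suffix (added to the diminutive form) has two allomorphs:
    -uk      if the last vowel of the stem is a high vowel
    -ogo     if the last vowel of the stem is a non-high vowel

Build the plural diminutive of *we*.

weaogo

*we* — last vowel /e/ (an unrounded vowel) → -a → *wea*.
Since the last vowel of the diminutive form *wea* is /a/ (a non-high vowel), it takes -ogo, giving *weaogo*.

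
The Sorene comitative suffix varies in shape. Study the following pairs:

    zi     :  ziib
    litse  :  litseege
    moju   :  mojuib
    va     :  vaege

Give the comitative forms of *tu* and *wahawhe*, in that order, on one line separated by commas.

tuib, wahawheege

The pattern is height harmony: -ib when the last vowel of the stem is a high vowel (*zi*, *moju*); -ege when the last vowel of the stem is a non-high vowel (*litse*, *va*).
*tu* — last vowel /u/ (a high vowel) → -ib → *tuib*.
The last vowel of *wahawhe* is /e/, which is a non-high vowel, so the suffix is -ege, giving *wahawheege*.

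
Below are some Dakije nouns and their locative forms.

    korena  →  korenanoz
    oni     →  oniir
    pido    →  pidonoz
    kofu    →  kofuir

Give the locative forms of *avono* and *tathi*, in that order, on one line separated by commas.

Looking at the last vowel of each stem: -ir when the last vowel of the stem is a high vowel (*oni*, *kofu*); -noz when the last vowel of the stem is a non-high vowel (*korena*, *pido*).
Since the last vowel of *avono* is /o/ (a non-high vowel), it takes -noz, giving *avononoz*.
*tathi* — last vowel /i/ (a high vowel) → -ir → *tathiir*.

avononoz, tathiir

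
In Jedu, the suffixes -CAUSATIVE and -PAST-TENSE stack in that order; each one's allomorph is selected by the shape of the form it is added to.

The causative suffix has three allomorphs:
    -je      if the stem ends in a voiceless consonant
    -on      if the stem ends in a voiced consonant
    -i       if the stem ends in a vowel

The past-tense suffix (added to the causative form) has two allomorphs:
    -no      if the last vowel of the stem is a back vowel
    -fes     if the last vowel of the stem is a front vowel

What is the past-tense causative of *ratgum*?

ratgumonno

*ratgum* — final sound /m/ (a voiced consonant) → -on → *ratgumon*.
Since the last vowel of the causative form *ratgumon* is /o/ (a back vowel), it takes -no, giving *ratgumonno*.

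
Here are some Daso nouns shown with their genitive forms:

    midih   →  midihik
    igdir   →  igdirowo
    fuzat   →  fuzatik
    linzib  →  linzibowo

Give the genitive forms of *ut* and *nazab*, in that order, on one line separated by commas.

The suffix is conditioned by the final consonant: -ik when the stem ends in a voiceless consonant (*midih*, *fuzat*); -owo when the stem ends in a voiced consonant (*igdir*, *linzib*).
*ut*: final consonant = /t/, voiceless → -ik → *utik*.
Since the final consonant of *nazab* is /b/ (voiced), it takes -owo, giving *nazabowo*.

utik, nazabowo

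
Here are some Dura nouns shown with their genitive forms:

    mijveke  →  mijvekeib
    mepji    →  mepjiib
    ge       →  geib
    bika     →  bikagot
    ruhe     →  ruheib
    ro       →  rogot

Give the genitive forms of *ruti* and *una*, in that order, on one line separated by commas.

The pattern is front/back vowel harmony: -ib when the last vowel of the stem is a front vowel (*mijveke*, *mepji*, *ge*, *ruhe*); -got when the last vowel of the stem is a back vowel (*bika*, *ro*).
The last vowel of *ruti* is /i/, which is a front vowel, so the suffix is -ib, giving *rutiib*.
Since the last vowel of *una* is /a/ (a back vowel), it takes -got, giving *unagot*.

rutiib, unagot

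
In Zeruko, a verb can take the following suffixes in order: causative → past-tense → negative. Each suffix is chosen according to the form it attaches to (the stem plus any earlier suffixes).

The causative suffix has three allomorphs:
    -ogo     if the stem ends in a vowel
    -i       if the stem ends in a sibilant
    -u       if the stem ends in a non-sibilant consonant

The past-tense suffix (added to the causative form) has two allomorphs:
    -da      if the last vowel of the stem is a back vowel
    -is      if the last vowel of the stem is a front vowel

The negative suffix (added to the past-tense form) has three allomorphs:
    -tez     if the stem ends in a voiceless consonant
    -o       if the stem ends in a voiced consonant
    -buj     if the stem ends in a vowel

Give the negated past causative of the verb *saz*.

The final sound of *saz* is /z/, which is a sibilant, so the causative suffix is -i, giving *sazi*.
Since the last vowel of the causative form *sazi* is /i/ (a front vowel), it takes -is, giving *saziis*.
Since the final sound of the past-tense form *saziis* is /s/ (a voiceless consonant), it takes -tez, giving *saziistez*.

saziistez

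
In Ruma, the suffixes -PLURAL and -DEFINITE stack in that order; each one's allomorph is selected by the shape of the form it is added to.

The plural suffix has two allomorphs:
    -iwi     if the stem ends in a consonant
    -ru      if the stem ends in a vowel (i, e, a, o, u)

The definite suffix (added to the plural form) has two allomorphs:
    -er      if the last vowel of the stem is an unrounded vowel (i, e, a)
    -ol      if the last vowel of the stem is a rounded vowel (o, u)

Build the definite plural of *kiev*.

kieviwier

*kiev*: final sound = /v/, a consonant → -iwi → *kieviwi*.
Since the last vowel of the plural form *kieviwi* is /i/ (an unrounded vowel), it takes -er, giving *kieviwier*.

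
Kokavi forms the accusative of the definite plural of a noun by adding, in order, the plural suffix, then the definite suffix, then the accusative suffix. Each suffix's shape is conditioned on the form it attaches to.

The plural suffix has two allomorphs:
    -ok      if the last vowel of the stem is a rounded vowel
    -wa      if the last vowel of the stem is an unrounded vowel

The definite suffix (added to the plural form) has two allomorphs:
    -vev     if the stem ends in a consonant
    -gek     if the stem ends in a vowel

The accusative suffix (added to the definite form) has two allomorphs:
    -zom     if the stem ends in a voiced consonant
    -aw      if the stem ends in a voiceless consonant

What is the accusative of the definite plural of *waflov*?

*waflov* — last vowel /o/ (a rounded vowel) → -ok → *waflovok*.
The plural form *waflovok* — final sound /k/ (a consonant) → -vev → *waflovokvev*.
Since the final consonant of the definite form *waflovokvev* is /v/ (voiced), it takes -zom, giving *waflovokvevzom*.

waflovokvevzom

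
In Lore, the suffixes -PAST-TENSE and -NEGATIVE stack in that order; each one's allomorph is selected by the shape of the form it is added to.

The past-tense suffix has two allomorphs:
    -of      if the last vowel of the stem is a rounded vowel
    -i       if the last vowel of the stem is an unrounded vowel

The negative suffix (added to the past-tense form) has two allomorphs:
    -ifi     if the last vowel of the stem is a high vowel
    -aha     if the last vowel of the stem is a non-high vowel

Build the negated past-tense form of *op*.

*op* — last vowel /o/ (a rounded vowel) → -of → *opof*.
The past-tense form *opof*: last vowel = /o/, a non-high vowel → -aha → *opofaha*.

opofaha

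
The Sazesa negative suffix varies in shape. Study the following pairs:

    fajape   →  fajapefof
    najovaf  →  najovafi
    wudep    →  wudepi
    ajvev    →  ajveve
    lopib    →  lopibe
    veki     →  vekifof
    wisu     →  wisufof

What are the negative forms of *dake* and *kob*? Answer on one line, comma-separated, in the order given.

dakefof, kobe

The suffix is conditioned by the final sound: -i when the stem ends in a voiceless consonant (*najovaf*, *wudep*); -e when the stem ends in a voiced consonant (*ajvev*, *lopib*); -fof when the stem ends in a vowel (*fajape*, *veki*, *wisu*).
*dake*: final sound = /e/, a vowel → -fof → *dakefof*.
Since the final sound of *kob* is /b/ (a voiced consonant), it takes -e, giving *kobe*.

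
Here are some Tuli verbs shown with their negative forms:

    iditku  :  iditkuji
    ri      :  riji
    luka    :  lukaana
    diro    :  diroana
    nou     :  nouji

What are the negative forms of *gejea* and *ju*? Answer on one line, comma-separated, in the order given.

The pattern is height harmony: -ji when the last vowel of the stem is a high vowel (*iditku*, *ri*, *nou*); -ana when the last vowel of the stem is a non-high vowel (*luka*, *diro*).
*gejea* — last vowel /a/ (a non-high vowel) → -ana → *gejeaana*.
The last vowel of *ju* is /u/, which is a high vowel, so the suffix is -ji, giving *juji*.

gejeaana, juji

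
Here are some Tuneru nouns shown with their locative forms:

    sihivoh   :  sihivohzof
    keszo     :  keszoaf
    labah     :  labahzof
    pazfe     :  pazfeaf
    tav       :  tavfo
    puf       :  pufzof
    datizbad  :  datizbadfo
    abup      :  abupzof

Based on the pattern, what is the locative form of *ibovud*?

ibovudfo

The alternation tracks the final sound of the stem — -zof when the stem ends in a voiceless consonant (*sihivoh*, *labah*, *puf*, *abup*); -fo when the stem ends in a voiced consonant (*tav*, *datizbad*); -af when the stem ends in a vowel (*keszo*, *pazfe*).
*ibovud* — final sound /d/ (a voiced consonant) → -fo → *ibovudfo*.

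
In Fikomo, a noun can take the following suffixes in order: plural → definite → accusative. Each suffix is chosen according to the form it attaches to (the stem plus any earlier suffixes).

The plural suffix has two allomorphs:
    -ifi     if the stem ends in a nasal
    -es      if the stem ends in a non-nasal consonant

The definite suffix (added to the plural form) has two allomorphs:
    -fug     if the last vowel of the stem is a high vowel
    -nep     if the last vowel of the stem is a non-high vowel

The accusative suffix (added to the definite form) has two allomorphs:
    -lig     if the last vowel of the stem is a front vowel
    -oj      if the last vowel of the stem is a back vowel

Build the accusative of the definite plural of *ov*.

ovesneplig

The final consonant of *ov* is /v/, which is non-nasal, so the plural suffix is -es, giving *oves*.
Since the last vowel of the plural form *oves* is /e/ (a non-high vowel), it takes -nep, giving *ovesnep*.
Since the last vowel of the definite form *ovesnep* is /e/ (a front vowel), it takes -lig, giving *ovesneplig*.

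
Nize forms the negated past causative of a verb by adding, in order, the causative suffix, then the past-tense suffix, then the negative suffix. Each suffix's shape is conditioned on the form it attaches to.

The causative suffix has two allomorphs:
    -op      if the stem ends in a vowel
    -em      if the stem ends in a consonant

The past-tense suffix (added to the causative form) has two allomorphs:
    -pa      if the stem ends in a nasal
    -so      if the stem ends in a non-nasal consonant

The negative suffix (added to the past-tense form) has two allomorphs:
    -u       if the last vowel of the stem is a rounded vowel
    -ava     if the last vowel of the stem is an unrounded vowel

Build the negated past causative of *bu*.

buopsou

Since the final sound of *bu* is /u/ (a vowel), it takes -op, giving *buop*.
The final consonant of the causative form *buop* is /p/, which is non-nasal, so the past-tense suffix is -so, giving *buopso*.
The past-tense form *buopso*: last vowel = /o/, a rounded vowel → -u → *buopsou*.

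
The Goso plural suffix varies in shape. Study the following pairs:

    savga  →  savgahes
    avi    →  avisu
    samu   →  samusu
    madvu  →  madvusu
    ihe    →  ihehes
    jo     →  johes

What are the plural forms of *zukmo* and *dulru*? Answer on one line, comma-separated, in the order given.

The suffix is conditioned by the last vowel: -su when the last vowel of the stem is a high vowel (*avi*, *samu*, *madvu*); -hes when the last vowel of the stem is a non-high vowel (*savga*, *ihe*, *jo*).
The last vowel of *zukmo* is /o/, which is a non-high vowel, so the suffix is -hes, giving *zukmohes*.
Since the last vowel of *dulru* is /u/ (a high vowel), it takes -su, giving *dulrusu*.

zukmohes, dulrusu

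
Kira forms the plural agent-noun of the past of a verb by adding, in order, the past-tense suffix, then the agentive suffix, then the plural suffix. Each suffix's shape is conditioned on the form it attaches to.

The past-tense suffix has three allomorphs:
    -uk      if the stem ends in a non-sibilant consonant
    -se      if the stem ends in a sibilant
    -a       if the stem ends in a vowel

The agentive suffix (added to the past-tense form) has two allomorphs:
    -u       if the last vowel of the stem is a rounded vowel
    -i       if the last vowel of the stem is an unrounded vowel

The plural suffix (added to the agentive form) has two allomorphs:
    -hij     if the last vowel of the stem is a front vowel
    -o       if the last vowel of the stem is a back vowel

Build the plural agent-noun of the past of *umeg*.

umegukuo

Since the final sound of *umeg* is /g/ (a non-sibilant consonant), it takes -uk, giving *umeguk*.
The last vowel of the past-tense form *umeguk* is /u/, which is a rounded vowel, so the agentive suffix is -u, giving *umeguku*.
The agentive form *umeguku* — last vowel /u/ (a back vowel) → -o → *umegukuo*.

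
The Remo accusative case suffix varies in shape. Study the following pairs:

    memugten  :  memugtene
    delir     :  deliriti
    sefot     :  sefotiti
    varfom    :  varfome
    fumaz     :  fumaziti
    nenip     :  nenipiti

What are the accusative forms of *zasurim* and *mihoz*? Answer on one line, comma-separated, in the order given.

zasurime, mihoziti

The pattern is nasality of the final consonant: -e when the stem ends in a nasal (*memugten*, *varfom*); -iti when the stem ends in a non-nasal consonant (*delir*, *sefot*, *fumaz*, *nenip*).
Since the final consonant of *zasurim* is /m/ (a nasal), it takes -e, giving *zasurime*.
The final consonant of *mihoz* is /z/, which is non-nasal, so the suffix is -iti, giving *mihoziti*.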